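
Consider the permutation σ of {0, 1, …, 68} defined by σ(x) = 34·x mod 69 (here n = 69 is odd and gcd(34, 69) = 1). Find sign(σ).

Orbit of 19 under x↦34x: [19, 25, 22, 58, 40, 49, 10]… (length divides ord_69(34)).
Decompose π into cycles: lengths [22, 22, 22, 1, 1, 1] (6 cycles, including the fixed point 0).
Σ(ℓ_i−1) = 69−6 = 63; sign = (−1)^63 = -1.
Zolotarev: (34|69) = -1, matching the cycle-count sign.

-1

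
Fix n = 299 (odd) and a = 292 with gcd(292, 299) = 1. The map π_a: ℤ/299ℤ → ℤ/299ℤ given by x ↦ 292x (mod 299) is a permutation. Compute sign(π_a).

-1

Orbit of 98 under x↦292x: [98, 211, 18, 173, 284, 105, 162]… (length divides ord_299(292)).
Cycle type of π: 132×2 + 12 + 11×2 + 1; total 6 cycles.
6 cycles on 299: each ℓ→(−1)^(ℓ−1), product (−1)^293 = -1.
(292|299)_J = -1 (Zolotarev's lemma cross-check).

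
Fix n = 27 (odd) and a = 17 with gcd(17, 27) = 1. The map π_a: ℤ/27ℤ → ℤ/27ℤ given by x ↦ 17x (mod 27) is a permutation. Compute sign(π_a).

-1

Orbit of 19 under x↦17x: [19, 26, 10, 8, 1, 17]… (length divides ord_27(17)).
Decompose π into cycles: lengths [6, 6, 6, 2, 2, 2, 2, 1] (8 cycles, including the fixed point 0).
n − c = 27 − 8 = 19; sign = (−1)^19 = -1.
(17|27)_J = -1 (Zolotarev's lemma cross-check).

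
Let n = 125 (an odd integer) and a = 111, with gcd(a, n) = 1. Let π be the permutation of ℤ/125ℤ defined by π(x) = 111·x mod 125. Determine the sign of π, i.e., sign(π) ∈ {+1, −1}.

+1

Orbit of 91 under x↦111x: [91, 101, 86, 46, 106, 16, 26]… (length divides ord_125(111)).
The orbit structure of x ↦ 111x mod 125: 13 orbits of sizes [25, 25, 25, 25, 5, 5, 5, 5, 1, 1, 1, 1, 1].
n − c = 125 − 13 = 112; sign = (−1)^112 = +1.
Via Zolotarev, sign(π_{111}) = (111|125) = +1.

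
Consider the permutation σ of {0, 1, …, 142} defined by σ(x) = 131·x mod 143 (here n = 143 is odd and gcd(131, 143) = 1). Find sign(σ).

-1

Start at x=1: 1 → 131 → 1 (one orbit).
π_131 has 78 disjoint cycles with lengths [2, 2, 2, 2, 2, 2, 2, 2, 2, 2, 2, 2, 2, 2, 2, 2, 2, 2, 2, 2, 2, 2, 2, 2, 2, 2, 2, 2, 2, 2, 2, 2, 2, 2, 2, 2, 2, 2, 2, 2, 2, 2, 2, 2, 2, 2, 2, 2, 2, 2, 2, 2, 2, 2, 2, 2, 2, 2, 2, 2, 2, 2, 2, 2, 2, 1, 1, 1, 1, 1, 1, 1, 1, 1, 1, 1, 1, 1] on {0,…,142}.
n − c = 143 − 78 = 65; sign = (−1)^65 = -1.
Zolotarev: (131|143) = -1, matching the cycle-count sign.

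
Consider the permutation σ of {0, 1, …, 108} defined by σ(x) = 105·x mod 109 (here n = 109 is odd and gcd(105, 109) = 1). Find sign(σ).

Orbit of 105 under x↦105x: [105, 16, 45, 38, 66, 63, 75]… (length divides ord_109(105)).
13 cycles of lengths [9, 9, 9, 9, 9, 9, 9, 9, 9, 9, 9, 9, 1].
Σ(ℓ_i−1) = 109−13 = 96; sign = (−1)^96 = +1.

+1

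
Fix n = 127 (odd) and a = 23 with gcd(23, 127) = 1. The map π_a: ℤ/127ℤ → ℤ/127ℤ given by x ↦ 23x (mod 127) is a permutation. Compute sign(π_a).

Orbit of 79 under x↦23x: [79, 39, 8, 57, 41, 54, 99]… (length divides ord_127(23)).
π_23 has 2 disjoint cycles with lengths [126, 1] on {0,…,126}.
Σ(ℓ_i−1) = 127−2 = 125; sign = (−1)^125 = -1.
Check: (23/127) = -1 by Zolotarev.

-1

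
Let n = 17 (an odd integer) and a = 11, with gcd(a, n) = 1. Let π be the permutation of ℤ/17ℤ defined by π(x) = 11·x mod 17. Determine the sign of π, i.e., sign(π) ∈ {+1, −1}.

-1

Orbit of 16 under x↦11x: [16, 6, 15, 12, 13, 7, 9]… (length divides ord_17(11)).
π_11 has 2 disjoint cycles with lengths [16, 1] on {0,…,16}.
sign(π) = (−1)^{n − #cycles} = (−1)^{17−2} = (−1)^15 = -1.
Zolotarev: (11|17) = -1, matching the cycle-count sign.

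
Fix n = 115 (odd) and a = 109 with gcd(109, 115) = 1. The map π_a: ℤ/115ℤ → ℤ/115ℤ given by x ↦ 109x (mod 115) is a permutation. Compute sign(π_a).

Start at x=99: 99 → 96 → 114 → 6 → 79 → 101 → 84 → … (one orbit).
Cycle lengths of π_109 on ℤ/115ℤ: [22, 22, 22, 22, 22, 2, 2, 1]; 8 cycles in total.
115 − 8 = 107 transpositions; sign(π) = (−1)^107 = -1.
Zolotarev: (109|115) = -1, matching the cycle-count sign.

-1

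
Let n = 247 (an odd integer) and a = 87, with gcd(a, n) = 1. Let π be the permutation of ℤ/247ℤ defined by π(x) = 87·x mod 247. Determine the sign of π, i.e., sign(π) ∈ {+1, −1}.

Orbit of 87 under x↦87x: [87, 159, 1]… (length divides ord_247(87)).
Cycle type of π: 3×82 + 1; total 83 cycles.
sign(π) = (−1)^{n − #cycles} = (−1)^{247−83} = (−1)^164 = +1.

+1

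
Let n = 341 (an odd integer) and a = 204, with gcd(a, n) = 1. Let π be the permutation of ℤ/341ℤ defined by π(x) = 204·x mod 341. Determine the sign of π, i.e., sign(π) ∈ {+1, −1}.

Start at x=2: 2 → 67 → 28 → 256 → 51 → 174 → 32 → … (one orbit).
Decompose π into cycles: lengths [30, 30, 30, 30, 30, 30, 30, 30, 30, 30, 15, 15, 10, 1] (14 cycles, including the fixed point 0).
341 − 14 = 327 transpositions; sign(π) = (−1)^327 = -1.

-1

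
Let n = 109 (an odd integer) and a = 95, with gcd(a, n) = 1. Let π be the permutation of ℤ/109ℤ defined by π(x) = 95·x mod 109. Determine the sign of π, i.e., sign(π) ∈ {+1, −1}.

Orbit of 87 under x↦95x: [87, 90, 48, 91, 34, 69, 15]… (length divides ord_109(95)).
Cycle lengths of π_95 on ℤ/109ℤ: [108, 1]; 2 cycles in total.
n − c = 109 − 2 = 107; sign = (−1)^107 = -1.
The Jacobi symbol (95|109) = -1 (Zolotarev) agrees.

-1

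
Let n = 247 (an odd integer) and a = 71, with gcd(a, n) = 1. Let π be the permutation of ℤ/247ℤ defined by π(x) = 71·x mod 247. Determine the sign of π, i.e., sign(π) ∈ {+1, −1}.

Trace 218: π^k(218) = [218, 164, 35, 15, 77, 33, 120] for k=0..6.
The orbit structure of x ↦ 71x mod 247: 9 orbits of sizes [36, 36, 36, 36, 36, 36, 18, 12, 1].
Σ(ℓ_i−1) = 247−9 = 238; sign = (−1)^238 = +1.
Via Zolotarev, sign(π_{71}) = (71|247) = +1.

+1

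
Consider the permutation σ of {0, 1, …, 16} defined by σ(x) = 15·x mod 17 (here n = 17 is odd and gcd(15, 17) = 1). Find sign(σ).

Orbit of 9 under x↦15x: [9, 16, 2, 13, 8, 1, 15]… (length divides ord_17(15)).
The orbit structure of x ↦ 15x mod 17: 3 orbits of sizes [8, 8, 1].
17 − 3 = 14 transpositions; sign(π) = (−1)^14 = +1.
Via Zolotarev, sign(π_{15}) = (15|17) = +1.

+1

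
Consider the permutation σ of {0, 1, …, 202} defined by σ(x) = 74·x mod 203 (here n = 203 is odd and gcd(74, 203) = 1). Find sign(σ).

Trace 65: π^k(65) = [65, 141, 81, 107, 1, 74, 198] for k=0..6.
15 cycles of lengths [21, 21, 21, 21, 21, 21, 21, 21, 7, 7, 7, 7, 3, 3, 1].
sign(π) = (−1)^{n − #cycles} = (−1)^{203−15} = (−1)^188 = +1.
Check: (74/203) = +1 by Zolotarev.

+1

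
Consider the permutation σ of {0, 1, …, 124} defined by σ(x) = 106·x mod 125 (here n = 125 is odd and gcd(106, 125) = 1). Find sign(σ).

Start at x=61: 61 → 91 → 21 → 101 → 81 → 86 → 116 → … (one orbit).
Cycle type of π: 25×4 + 5×4 + 1×5; total 13 cycles.
sign(π) = (−1)^{n − #cycles} = (−1)^{125−13} = (−1)^112 = +1.

+1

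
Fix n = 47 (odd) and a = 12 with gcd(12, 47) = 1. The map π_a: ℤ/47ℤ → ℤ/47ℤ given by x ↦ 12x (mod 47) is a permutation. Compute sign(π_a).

+1

Trace 6: π^k(6) = [6, 25, 18, 28, 7, 37, 21] for k=0..6.
3 cycles of lengths [23, 23, 1].
With 3 cycles on 47 points, sign = (−1)^{47−3} = +1.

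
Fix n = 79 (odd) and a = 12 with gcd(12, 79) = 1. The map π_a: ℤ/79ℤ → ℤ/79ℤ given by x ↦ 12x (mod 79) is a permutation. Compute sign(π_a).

Trace 33: π^k(33) = [33, 1, 12, 65, 69, 38, 61] for k=0..6.
Cycle lengths of π_12 on ℤ/79ℤ: [26, 26, 26, 1]; 4 cycles in total.
79 − 4 = 75 transpositions; sign(π) = (−1)^75 = -1.
Check: (12/79) = -1 by Zolotarev.

-1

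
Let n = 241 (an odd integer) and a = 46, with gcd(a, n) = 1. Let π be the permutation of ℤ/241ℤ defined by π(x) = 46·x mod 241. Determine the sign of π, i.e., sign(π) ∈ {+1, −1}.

-1

Trace 186: π^k(186) = [186, 121, 23, 94, 227, 79, 19] for k=0..6.
Cycle lengths of π_46 on ℤ/241ℤ: [240, 1]; 2 cycles in total.
2 cycles on 241: each ℓ→(−1)^(ℓ−1), product (−1)^239 = -1.
Check: (46/241) = -1 by Zolotarev.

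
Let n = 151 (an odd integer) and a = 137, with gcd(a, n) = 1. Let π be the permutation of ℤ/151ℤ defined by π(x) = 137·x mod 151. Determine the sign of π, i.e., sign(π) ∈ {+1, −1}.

+1

Trace 137: π^k(137) = [137, 45, 125, 62, 38, 72, 49] for k=0..6.
3 cycles of lengths [75, 75, 1].
Σ(ℓ_i−1) = 151−3 = 148; sign = (−1)^148 = +1.
Zolotarev: (137|151) = +1, matching the cycle-count sign.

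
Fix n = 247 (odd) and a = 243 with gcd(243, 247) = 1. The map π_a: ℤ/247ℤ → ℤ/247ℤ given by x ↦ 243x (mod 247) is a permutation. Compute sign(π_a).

Orbit of 3 under x↦243x: [3, 235, 48, 55, 27, 139, 185]… (length divides ord_247(243)).
π_243 has 18 disjoint cycles with lengths [18, 18, 18, 18, 18, 18, 18, 18, 18, 18, 18, 18, 18, 3, 3, 3, 3, 1] on {0,…,246}.
247 − 18 = 229 transpositions; sign(π) = (−1)^229 = -1.

-1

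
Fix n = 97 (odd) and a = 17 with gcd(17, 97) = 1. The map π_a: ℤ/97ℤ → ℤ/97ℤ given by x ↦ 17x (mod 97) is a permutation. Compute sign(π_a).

-1

Trace 16: π^k(16) = [16, 78, 65, 38, 64, 21, 66] for k=0..6.
2 cycles of lengths [96, 1].
sign(π) = (−1)^{n − #cycles} = (−1)^{97−2} = (−1)^95 = -1.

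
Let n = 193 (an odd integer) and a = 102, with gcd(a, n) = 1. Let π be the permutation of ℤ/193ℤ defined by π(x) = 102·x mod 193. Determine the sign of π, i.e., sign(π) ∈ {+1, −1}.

Trace 113: π^k(113) = [113, 139, 89, 7, 135, 67, 79] for k=0..6.
π_102 has 2 disjoint cycles with lengths [192, 1] on {0,…,192}.
193 − 2 = 191 transpositions; sign(π) = (−1)^191 = -1.

-1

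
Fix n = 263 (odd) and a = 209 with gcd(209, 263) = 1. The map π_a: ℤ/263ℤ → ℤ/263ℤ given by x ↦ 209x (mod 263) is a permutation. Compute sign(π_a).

Start at x=107: 107 → 8 → 94 → 184 → 58 → 24 → 19 → … (one orbit).
The orbit structure of x ↦ 209x mod 263: 2 orbits of sizes [262, 1].
2 cycles on 263: each ℓ→(−1)^(ℓ−1), product (−1)^261 = -1.

-1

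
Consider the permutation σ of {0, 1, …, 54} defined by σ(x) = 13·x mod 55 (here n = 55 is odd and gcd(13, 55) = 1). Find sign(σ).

Trace 28: π^k(28) = [28, 34, 2, 26, 8, 49, 32] for k=0..6.
π_13 has 5 disjoint cycles with lengths [20, 20, 10, 4, 1] on {0,…,54}.
With 5 cycles on 55 points, sign = (−1)^{55−5} = +1.

+1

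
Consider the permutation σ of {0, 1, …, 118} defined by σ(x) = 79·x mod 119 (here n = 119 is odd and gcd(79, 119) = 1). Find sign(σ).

Start at x=64: 64 → 58 → 60 → 99 → 86 → 11 → 36 → … (one orbit).
The orbit structure of x ↦ 79x mod 119: 6 orbits of sizes [48, 48, 16, 3, 3, 1].
sign(π) = (−1)^{n − #cycles} = (−1)^{119−6} = (−1)^113 = -1.

-1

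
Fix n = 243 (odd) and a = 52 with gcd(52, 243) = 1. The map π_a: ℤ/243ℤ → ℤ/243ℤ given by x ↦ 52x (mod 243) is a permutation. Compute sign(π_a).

+1

Orbit of 163 under x↦52x: [163, 214, 193, 73, 151, 76, 64]… (length divides ord_243(52)).
Decompose π into cycles: lengths [81, 81, 27, 27, 9, 9, 3, 3, 1, 1, 1] (11 cycles, including the fixed point 0).
With 11 cycles on 243 points, sign = (−1)^{243−11} = +1.
Check: (52/243) = +1 by Zolotarev.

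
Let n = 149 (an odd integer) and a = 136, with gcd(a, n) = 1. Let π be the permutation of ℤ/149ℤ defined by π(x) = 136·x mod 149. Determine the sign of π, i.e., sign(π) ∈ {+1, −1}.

-1

Trace 32: π^k(32) = [32, 31, 44, 24, 135, 33, 18] for k=0..6.
The orbit structure of x ↦ 136x mod 149: 2 orbits of sizes [148, 1].
2 cycles on 149: each ℓ→(−1)^(ℓ−1), product (−1)^147 = -1.
(136|149)_J = -1 (Zolotarev's lemma cross-check).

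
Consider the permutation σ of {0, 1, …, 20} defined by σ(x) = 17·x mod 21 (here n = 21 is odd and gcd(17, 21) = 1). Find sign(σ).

+1

Orbit of 5 under x↦17x: [5, 1, 17, 16, 20, 4]… (length divides ord_21(17)).
Decompose π into cycles: lengths [6, 6, 6, 2, 1] (5 cycles, including the fixed point 0).
With 5 cycles on 21 points, sign = (−1)^{21−5} = +1.
The Jacobi symbol (17|21) = +1 (Zolotarev) agrees.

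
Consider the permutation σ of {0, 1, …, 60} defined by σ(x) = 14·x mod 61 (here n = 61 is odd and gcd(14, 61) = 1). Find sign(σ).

Orbit of 13 under x↦14x: [13, 60, 47, 48, 1, 14]… (length divides ord_61(14)).
Cycle lengths of π_14 on ℤ/61ℤ: [6, 6, 6, 6, 6, 6, 6, 6, 6, 6, 1]; 11 cycles in total.
n − c = 61 − 11 = 50; sign = (−1)^50 = +1.
(14|61)_J = +1 (Zolotarev's lemma cross-check).

+1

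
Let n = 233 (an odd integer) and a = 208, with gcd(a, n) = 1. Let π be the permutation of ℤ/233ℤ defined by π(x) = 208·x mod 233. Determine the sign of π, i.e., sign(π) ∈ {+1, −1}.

+1

Start at x=215: 215 → 217 → 167 → 19 → 224 → 225 → 200 → … (one orbit).
Cycle type of π: 116×2 + 1; total 3 cycles.
3 cycles on 233: each ℓ→(−1)^(ℓ−1), product (−1)^230 = +1.
(208|233)_J = +1 (Zolotarev's lemma cross-check).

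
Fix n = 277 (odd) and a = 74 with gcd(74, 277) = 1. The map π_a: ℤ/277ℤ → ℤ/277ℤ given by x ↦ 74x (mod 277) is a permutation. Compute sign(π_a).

+1

Orbit of 236 under x↦74x: [236, 13, 131, 276, 203, 64, 27]… (length divides ord_277(74)).
Cycle type of π: 46×6 + 1; total 7 cycles.
sign(π) = (−1)^{n − #cycles} = (−1)^{277−7} = (−1)^270 = +1.
(74|277)_J = +1 (Zolotarev's lemma cross-check).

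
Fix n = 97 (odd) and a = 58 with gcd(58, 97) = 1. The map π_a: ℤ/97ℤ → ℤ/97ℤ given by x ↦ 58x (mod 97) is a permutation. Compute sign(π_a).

Start at x=94: 94 → 20 → 93 → 59 → 27 → 14 → 36 → … (one orbit).
Cycle lengths of π_58 on ℤ/97ℤ: [96, 1]; 2 cycles in total.
n − c = 97 − 2 = 95; sign = (−1)^95 = -1.
Zolotarev: (58|97) = -1, matching the cycle-count sign.

-1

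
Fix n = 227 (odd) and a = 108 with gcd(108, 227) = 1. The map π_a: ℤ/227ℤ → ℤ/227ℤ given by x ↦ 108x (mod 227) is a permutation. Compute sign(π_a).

Orbit of 9 under x↦108x: [9, 64, 102, 120, 21, 225, 11]… (length divides ord_227(108)).
The orbit structure of x ↦ 108x mod 227: 3 orbits of sizes [113, 113, 1].
With 3 cycles on 227 points, sign = (−1)^{227−3} = +1.

+1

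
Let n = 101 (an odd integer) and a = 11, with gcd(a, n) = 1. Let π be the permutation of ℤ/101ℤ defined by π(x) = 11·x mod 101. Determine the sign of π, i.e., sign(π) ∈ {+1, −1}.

-1

Orbit of 78 under x↦11x: [78, 50, 45, 91, 92, 2, 22]… (length divides ord_101(11)).
Cycle lengths of π_11 on ℤ/101ℤ: [100, 1]; 2 cycles in total.
n − c = 101 − 2 = 99; sign = (−1)^99 = -1.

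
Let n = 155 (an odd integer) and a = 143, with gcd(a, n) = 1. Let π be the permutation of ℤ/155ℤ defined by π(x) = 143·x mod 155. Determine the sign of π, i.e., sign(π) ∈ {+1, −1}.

-1

Trace 142: π^k(142) = [142, 1, 143, 144, 132, 121, 98] for k=0..6.
The orbit structure of x ↦ 143x mod 155: 6 orbits of sizes [60, 60, 15, 15, 4, 1].
n − c = 155 − 6 = 149; sign = (−1)^149 = -1.
Check: (143/155) = -1 by Zolotarev.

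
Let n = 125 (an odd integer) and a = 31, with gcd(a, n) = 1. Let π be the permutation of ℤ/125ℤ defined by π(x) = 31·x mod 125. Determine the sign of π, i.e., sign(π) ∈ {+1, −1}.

+1

Trace 11: π^k(11) = [11, 91, 71, 76, 106, 36, 116] for k=0..6.
The orbit structure of x ↦ 31x mod 125: 13 orbits of sizes [25, 25, 25, 25, 5, 5, 5, 5, 1, 1, 1, 1, 1].
With 13 cycles on 125 points, sign = (−1)^{125−13} = +1.
Via Zolotarev, sign(π_{31}) = (31|125) = +1.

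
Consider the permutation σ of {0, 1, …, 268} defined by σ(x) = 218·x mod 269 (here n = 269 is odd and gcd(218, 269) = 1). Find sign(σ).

Trace 173: π^k(173) = [173, 54, 205, 36, 47, 24, 121] for k=0..6.
Decompose π into cycles: lengths [67, 67, 67, 67, 1] (5 cycles, including the fixed point 0).
n − c = 269 − 5 = 264; sign = (−1)^264 = +1.

+1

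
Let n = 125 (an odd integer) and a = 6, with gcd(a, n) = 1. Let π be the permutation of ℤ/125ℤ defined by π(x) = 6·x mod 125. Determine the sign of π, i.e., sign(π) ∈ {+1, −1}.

Start at x=81: 81 → 111 → 41 → 121 → 101 → 106 → 11 → … (one orbit).
The orbit structure of x ↦ 6x mod 125: 13 orbits of sizes [25, 25, 25, 25, 5, 5, 5, 5, 1, 1, 1, 1, 1].
125 − 13 = 112 transpositions; sign(π) = (−1)^112 = +1.
Zolotarev: (6|125) = +1, matching the cycle-count sign.

+1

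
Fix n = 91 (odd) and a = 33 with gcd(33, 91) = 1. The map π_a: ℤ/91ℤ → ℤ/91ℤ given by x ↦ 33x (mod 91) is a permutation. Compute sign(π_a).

Start at x=30: 30 → 80 → 1 → 33 → 88 → 83 → 9 → … (one orbit).
Cycle lengths of π_33 on ℤ/91ℤ: [12, 12, 12, 12, 12, 12, 12, 6, 1]; 9 cycles in total.
91 − 9 = 82 transpositions; sign(π) = (−1)^82 = +1.

+1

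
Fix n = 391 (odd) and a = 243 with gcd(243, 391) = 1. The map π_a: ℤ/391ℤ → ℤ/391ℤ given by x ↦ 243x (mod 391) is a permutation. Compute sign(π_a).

-1

Orbit of 174 under x↦243x: [174, 54, 219, 41, 188, 328, 331]… (length divides ord_391(243)).
The orbit structure of x ↦ 243x mod 391: 6 orbits of sizes [176, 176, 16, 11, 11, 1].
n − c = 391 − 6 = 385; sign = (−1)^385 = -1.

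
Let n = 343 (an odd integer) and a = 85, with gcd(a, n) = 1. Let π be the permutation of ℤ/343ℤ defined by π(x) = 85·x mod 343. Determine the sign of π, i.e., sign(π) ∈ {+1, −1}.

+1

Orbit of 316 under x↦85x: [316, 106, 92, 274, 309, 197, 281]… (length divides ord_343(85)).
19 cycles of lengths [49, 49, 49, 49, 49, 49, 7, 7, 7, 7, 7, 7, 1, 1, 1, 1, 1, 1, 1].
n − c = 343 − 19 = 324; sign = (−1)^324 = +1.
Via Zolotarev, sign(π_{85}) = (85|343) = +1.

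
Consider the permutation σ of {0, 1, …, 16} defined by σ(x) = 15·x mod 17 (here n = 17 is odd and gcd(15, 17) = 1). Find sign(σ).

+1

Orbit of 15 under x↦15x: [15, 4, 9, 16, 2, 13, 8]… (length divides ord_17(15)).
π_15 has 3 disjoint cycles with lengths [8, 8, 1] on {0,…,16}.
sign(π) = (−1)^{n − #cycles} = (−1)^{17−3} = (−1)^14 = +1.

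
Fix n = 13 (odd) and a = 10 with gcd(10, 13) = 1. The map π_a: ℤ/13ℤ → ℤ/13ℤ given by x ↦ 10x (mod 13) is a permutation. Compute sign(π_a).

+1

Start at x=4: 4 → 1 → 10 → 9 → 12 → 3 → 4 (one orbit).
Cycle lengths of π_10 on ℤ/13ℤ: [6, 6, 1]; 3 cycles in total.
Σ(ℓ_i−1) = 13−3 = 10; sign = (−1)^10 = +1.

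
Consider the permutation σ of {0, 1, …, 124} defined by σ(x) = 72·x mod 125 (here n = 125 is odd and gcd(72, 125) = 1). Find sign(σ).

-1

Orbit of 102 under x↦72x: [102, 94, 18, 46, 62, 89, 33]… (length divides ord_125(72)).
Decompose π into cycles: lengths [100, 20, 4, 1] (4 cycles, including the fixed point 0).
n − c = 125 − 4 = 121; sign = (−1)^121 = -1.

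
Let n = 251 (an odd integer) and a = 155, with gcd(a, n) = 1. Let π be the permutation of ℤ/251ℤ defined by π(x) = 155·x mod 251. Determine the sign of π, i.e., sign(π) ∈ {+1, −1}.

Start at x=144: 144 → 232 → 67 → 94 → 12 → 103 → 152 → … (one orbit).
Decompose π into cycles: lengths [125, 125, 1] (3 cycles, including the fixed point 0).
251 − 3 = 248 transpositions; sign(π) = (−1)^248 = +1.
Via Zolotarev, sign(π_{155}) = (155|251) = +1.

+1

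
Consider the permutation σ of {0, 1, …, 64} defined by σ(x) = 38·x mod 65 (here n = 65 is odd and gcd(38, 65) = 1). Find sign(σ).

Trace 12: π^k(12) = [12, 1, 38, 14] for k=0..3.
π_38 has 20 disjoint cycles with lengths [4, 4, 4, 4, 4, 4, 4, 4, 4, 4, 4, 4, 4, 2, 2, 2, 2, 2, 2, 1] on {0,…,64}.
65 − 20 = 45 transpositions; sign(π) = (−1)^45 = -1.
Via Zolotarev, sign(π_{38}) = (38|65) = -1.

-1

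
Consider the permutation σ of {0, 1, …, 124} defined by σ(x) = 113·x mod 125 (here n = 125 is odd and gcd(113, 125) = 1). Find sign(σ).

-1

Start at x=68: 68 → 59 → 42 → 121 → 48 → 49 → 37 → … (one orbit).
Cycle type of π: 100 + 20 + 4 + 1; total 4 cycles.
Σ(ℓ_i−1) = 125−4 = 121; sign = (−1)^121 = -1.
Zolotarev: (113|125) = -1, matching the cycle-count sign.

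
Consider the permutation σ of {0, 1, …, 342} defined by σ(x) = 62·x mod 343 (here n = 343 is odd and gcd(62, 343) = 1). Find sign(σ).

Start at x=260: 260 → 342 → 281 → 272 → 57 → 104 → 274 → … (one orbit).
The orbit structure of x ↦ 62x mod 343: 10 orbits of sizes [98, 98, 98, 14, 14, 14, 2, 2, 2, 1].
n − c = 343 − 10 = 333; sign = (−1)^333 = -1.

-1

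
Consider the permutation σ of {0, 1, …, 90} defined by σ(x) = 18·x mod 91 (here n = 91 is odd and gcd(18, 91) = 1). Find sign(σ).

-1

Orbit of 18 under x↦18x: [18, 51, 8, 53, 44, 64, 60]… (length divides ord_91(18)).
Decompose π into cycles: lengths [12, 12, 12, 12, 12, 12, 4, 4, 4, 3, 3, 1] (12 cycles, including the fixed point 0).
n − c = 91 − 12 = 79; sign = (−1)^79 = -1.
The Jacobi symbol (18|91) = -1 (Zolotarev) agrees.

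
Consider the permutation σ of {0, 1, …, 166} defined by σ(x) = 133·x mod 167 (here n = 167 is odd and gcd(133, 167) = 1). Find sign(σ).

Trace 133: π^k(133) = [133, 154, 108, 2, 99, 141, 49] for k=0..6.
The orbit structure of x ↦ 133x mod 167: 3 orbits of sizes [83, 83, 1].
3 cycles on 167: each ℓ→(−1)^(ℓ−1), product (−1)^164 = +1.

+1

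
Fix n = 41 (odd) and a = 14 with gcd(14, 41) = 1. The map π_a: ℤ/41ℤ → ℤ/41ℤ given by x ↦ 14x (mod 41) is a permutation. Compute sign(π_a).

-1

Start at x=27: 27 → 9 → 3 → 1 → 14 → 32 → 38 → … (one orbit).
Decompose π into cycles: lengths [8, 8, 8, 8, 8, 1] (6 cycles, including the fixed point 0).
sign(π) = (−1)^{n − #cycles} = (−1)^{41−6} = (−1)^35 = -1.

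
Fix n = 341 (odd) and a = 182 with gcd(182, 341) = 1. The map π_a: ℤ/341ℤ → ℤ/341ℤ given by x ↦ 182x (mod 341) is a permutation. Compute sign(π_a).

Trace 182: π^k(182) = [182, 47, 29, 163, 340, 159, 294] for k=0..6.
Decompose π into cycles: lengths [10, 10, 10, 10, 10, 10, 10, 10, 10, 10, 10, 10, 10, 10, 10, 10, 10, 10, 10, 10, 10, 10, 10, 10, 10, 10, 10, 10, 10, 10, 10, 10, 10, 10, 1] (35 cycles, including the fixed point 0).
n − c = 341 − 35 = 306; sign = (−1)^306 = +1.

+1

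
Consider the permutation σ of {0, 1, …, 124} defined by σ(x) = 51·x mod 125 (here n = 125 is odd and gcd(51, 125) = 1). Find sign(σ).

+1

Orbit of 51 under x↦51x: [51, 101, 26, 76, 1]… (length divides ord_125(51)).
Cycle type of π: 5×20 + 1×25; total 45 cycles.
125 − 45 = 80 transpositions; sign(π) = (−1)^80 = +1.
The Jacobi symbol (51|125) = +1 (Zolotarev) agrees.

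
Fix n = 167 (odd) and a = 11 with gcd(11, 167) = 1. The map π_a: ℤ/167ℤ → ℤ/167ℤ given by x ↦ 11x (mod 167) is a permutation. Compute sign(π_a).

+1

Orbit of 1 under x↦11x: [1, 11, 121, 162, 112, 63, 25]… (length divides ord_167(11)).
Cycle lengths of π_11 on ℤ/167ℤ: [83, 83, 1]; 3 cycles in total.
3 cycles on 167: each ℓ→(−1)^(ℓ−1), product (−1)^164 = +1.
(11|167)_J = +1 (Zolotarev's lemma cross-check).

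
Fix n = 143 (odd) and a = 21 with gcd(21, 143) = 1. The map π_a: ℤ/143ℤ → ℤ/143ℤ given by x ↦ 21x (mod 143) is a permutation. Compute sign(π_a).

+1

Trace 109: π^k(109) = [109, 1, 21, 12] for k=0..3.
39 cycles of lengths [4, 4, 4, 4, 4, 4, 4, 4, 4, 4, 4, 4, 4, 4, 4, 4, 4, 4, 4, 4, 4, 4, 4, 4, 4, 4, 4, 4, 4, 4, 4, 4, 4, 2, 2, 2, 2, 2, 1].
With 39 cycles on 143 points, sign = (−1)^{143−39} = +1.
Check: (21/143) = +1 by Zolotarev.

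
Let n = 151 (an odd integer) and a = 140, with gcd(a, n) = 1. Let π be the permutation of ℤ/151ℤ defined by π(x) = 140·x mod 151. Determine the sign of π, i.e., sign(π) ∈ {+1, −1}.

Orbit of 134 under x↦140x: [134, 36, 57, 128, 102, 86, 111]… (length divides ord_151(140)).
Cycle lengths of π_140 on ℤ/151ℤ: [150, 1]; 2 cycles in total.
Σ(ℓ_i−1) = 151−2 = 149; sign = (−1)^149 = -1.

-1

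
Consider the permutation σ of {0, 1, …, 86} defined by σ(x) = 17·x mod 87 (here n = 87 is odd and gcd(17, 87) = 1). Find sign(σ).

+1

Orbit of 41 under x↦17x: [41, 1, 17, 28]… (length divides ord_87(17)).
Cycle lengths of π_17 on ℤ/87ℤ: [4, 4, 4, 4, 4, 4, 4, 4, 4, 4, 4, 4, 4, 4, 4, 4, 4, 4, 4, 4, 4, 2, 1]; 23 cycles in total.
n − c = 87 − 23 = 64; sign = (−1)^64 = +1.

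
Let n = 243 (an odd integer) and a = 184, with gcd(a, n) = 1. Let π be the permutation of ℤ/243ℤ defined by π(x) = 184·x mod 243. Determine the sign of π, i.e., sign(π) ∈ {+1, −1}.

+1

Orbit of 226 under x↦184x: [226, 31, 115, 19, 94, 43, 136]… (length divides ord_243(184)).
Cycle type of π: 81×2 + 27×2 + 9×2 + 3×2 + 1×3; total 11 cycles.
sign(π) = (−1)^{n − #cycles} = (−1)^{243−11} = (−1)^232 = +1.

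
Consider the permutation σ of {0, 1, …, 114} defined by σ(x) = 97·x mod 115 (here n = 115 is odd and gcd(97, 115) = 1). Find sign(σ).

+1

Trace 36: π^k(36) = [36, 42, 49, 38, 6, 7, 104] for k=0..6.
The orbit structure of x ↦ 97x mod 115: 5 orbits of sizes [44, 44, 22, 4, 1].
With 5 cycles on 115 points, sign = (−1)^{115−5} = +1.
Zolotarev: (97|115) = +1, matching the cycle-count sign.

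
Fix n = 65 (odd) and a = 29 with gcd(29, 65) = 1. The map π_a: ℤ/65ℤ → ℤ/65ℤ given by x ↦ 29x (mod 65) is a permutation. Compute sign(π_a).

Start at x=9: 9 → 1 → 29 → 61 → 14 → 16 → 9 (one orbit).
Cycle lengths of π_29 on ℤ/65ℤ: [6, 6, 6, 6, 6, 6, 6, 6, 3, 3, 3, 3, 2, 2, 1]; 15 cycles in total.
With 15 cycles on 65 points, sign = (−1)^{65−15} = +1.
(29|65)_J = +1 (Zolotarev's lemma cross-check).

+1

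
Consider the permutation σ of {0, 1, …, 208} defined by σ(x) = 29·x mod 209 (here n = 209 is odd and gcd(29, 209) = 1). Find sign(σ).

+1

Start at x=168: 168 → 65 → 4 → 116 → 20 → 162 → 100 → … (one orbit).
Cycle lengths of π_29 on ℤ/209ℤ: [90, 90, 18, 10, 1]; 5 cycles in total.
209 − 5 = 204 transpositions; sign(π) = (−1)^204 = +1.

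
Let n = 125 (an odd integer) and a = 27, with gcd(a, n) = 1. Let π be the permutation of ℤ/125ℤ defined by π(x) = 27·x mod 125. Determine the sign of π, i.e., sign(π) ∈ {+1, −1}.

-1

Start at x=111: 111 → 122 → 44 → 63 → 76 → 52 → 29 → … (one orbit).
4 cycles of lengths [100, 20, 4, 1].
125 − 4 = 121 transpositions; sign(π) = (−1)^121 = -1.
Via Zolotarev, sign(π_{27}) = (27|125) = -1.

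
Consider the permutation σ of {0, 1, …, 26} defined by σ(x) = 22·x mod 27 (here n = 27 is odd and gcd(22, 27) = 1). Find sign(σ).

Start at x=19: 19 → 13 → 16 → 1 → 22 → 25 → 10 → … (one orbit).
The orbit structure of x ↦ 22x mod 27: 7 orbits of sizes [9, 9, 3, 3, 1, 1, 1].
7 cycles on 27: each ℓ→(−1)^(ℓ−1), product (−1)^20 = +1.
Via Zolotarev, sign(π_{22}) = (22|27) = +1.

+1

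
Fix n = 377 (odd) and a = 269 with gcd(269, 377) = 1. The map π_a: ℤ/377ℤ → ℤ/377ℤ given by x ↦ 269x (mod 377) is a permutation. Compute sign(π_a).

Trace 27: π^k(27) = [27, 100, 133, 339, 334, 120, 235] for k=0..6.
10 cycles of lengths [84, 84, 84, 84, 28, 3, 3, 3, 3, 1].
Σ(ℓ_i−1) = 377−10 = 367; sign = (−1)^367 = -1.

-1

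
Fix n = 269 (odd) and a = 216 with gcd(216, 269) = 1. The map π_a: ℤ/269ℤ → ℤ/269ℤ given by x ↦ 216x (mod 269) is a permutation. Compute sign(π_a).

Orbit of 5 under x↦216x: [5, 4, 57, 207, 58, 154, 177]… (length divides ord_269(216)).
The orbit structure of x ↦ 216x mod 269: 3 orbits of sizes [134, 134, 1].
Σ(ℓ_i−1) = 269−3 = 266; sign = (−1)^266 = +1.
Via Zolotarev, sign(π_{216}) = (216|269) = +1.

+1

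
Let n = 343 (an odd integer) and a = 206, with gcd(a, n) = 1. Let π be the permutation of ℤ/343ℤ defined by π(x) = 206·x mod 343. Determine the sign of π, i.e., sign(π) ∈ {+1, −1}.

Start at x=94: 94 → 156 → 237 → 116 → 229 → 183 → 311 → … (one orbit).
The orbit structure of x ↦ 206x mod 343: 4 orbits of sizes [294, 42, 6, 1].
4 cycles on 343: each ℓ→(−1)^(ℓ−1), product (−1)^339 = -1.

-1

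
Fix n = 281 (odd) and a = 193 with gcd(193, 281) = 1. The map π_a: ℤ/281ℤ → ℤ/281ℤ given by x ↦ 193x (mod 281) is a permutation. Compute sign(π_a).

-1

Start at x=79: 79 → 73 → 39 → 221 → 222 → 134 → 10 → … (one orbit).
The orbit structure of x ↦ 193x mod 281: 6 orbits of sizes [56, 56, 56, 56, 56, 1].
281 − 6 = 275 transpositions; sign(π) = (−1)^275 = -1.
(193|281)_J = -1 (Zolotarev's lemma cross-check).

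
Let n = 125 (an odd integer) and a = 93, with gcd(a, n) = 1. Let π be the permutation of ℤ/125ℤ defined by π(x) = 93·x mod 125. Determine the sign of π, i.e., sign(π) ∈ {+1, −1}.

-1

Start at x=124: 124 → 32 → 101 → 18 → 49 → 57 → 51 → … (one orbit).
12 cycles of lengths [20, 20, 20, 20, 20, 4, 4, 4, 4, 4, 4, 1].
Σ(ℓ_i−1) = 125−12 = 113; sign = (−1)^113 = -1.
(93|125)_J = -1 (Zolotarev's lemma cross-check).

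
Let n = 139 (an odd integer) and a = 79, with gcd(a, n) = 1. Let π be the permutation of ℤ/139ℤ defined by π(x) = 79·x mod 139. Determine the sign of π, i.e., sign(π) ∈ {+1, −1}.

+1

Orbit of 116 under x↦79x: [116, 129, 44, 1, 79, 125, 6]… (length divides ord_139(79)).
Cycle lengths of π_79 on ℤ/139ℤ: [23, 23, 23, 23, 23, 23, 1]; 7 cycles in total.
Σ(ℓ_i−1) = 139−7 = 132; sign = (−1)^132 = +1.
(79|139)_J = +1 (Zolotarev's lemma cross-check).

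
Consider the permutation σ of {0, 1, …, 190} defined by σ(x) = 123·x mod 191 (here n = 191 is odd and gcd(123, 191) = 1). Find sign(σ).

Trace 9: π^k(9) = [9, 152, 169, 159, 75, 57, 135] for k=0..6.
2 cycles of lengths [190, 1].
n − c = 191 − 2 = 189; sign = (−1)^189 = -1.

-1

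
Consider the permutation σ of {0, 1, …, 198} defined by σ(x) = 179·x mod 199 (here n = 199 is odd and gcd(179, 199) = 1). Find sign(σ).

-1

Trace 113: π^k(113) = [113, 128, 27, 57, 54, 114, 108] for k=0..6.
Decompose π into cycles: lengths [198, 1] (2 cycles, including the fixed point 0).
n − c = 199 − 2 = 197; sign = (−1)^197 = -1.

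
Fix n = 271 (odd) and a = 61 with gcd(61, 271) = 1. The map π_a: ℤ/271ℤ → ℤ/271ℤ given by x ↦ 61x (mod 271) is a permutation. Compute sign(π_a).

Trace 106: π^k(106) = [106, 233, 121, 64, 110, 206, 100] for k=0..6.
Cycle lengths of π_61 on ℤ/271ℤ: [135, 135, 1]; 3 cycles in total.
Σ(ℓ_i−1) = 271−3 = 268; sign = (−1)^268 = +1.

+1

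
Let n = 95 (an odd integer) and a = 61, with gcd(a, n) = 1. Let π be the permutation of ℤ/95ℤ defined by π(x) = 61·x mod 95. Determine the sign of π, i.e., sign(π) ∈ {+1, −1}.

+1

Start at x=66: 66 → 36 → 11 → 6 → 81 → 1 → 61 → … (one orbit).
Decompose π into cycles: lengths [9, 9, 9, 9, 9, 9, 9, 9, 9, 9, 1, 1, 1, 1, 1] (15 cycles, including the fixed point 0).
15 cycles on 95: each ℓ→(−1)^(ℓ−1), product (−1)^80 = +1.
Zolotarev: (61|95) = +1, matching the cycle-count sign.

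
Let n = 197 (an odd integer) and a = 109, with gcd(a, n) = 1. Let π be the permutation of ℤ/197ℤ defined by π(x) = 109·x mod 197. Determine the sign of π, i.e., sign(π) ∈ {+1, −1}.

+1

Orbit of 16 under x↦109x: [16, 168, 188, 4, 42, 47, 1]… (length divides ord_197(109)).
Cycle lengths of π_109 on ℤ/197ℤ: [98, 98, 1]; 3 cycles in total.
197 − 3 = 194 transpositions; sign(π) = (−1)^194 = +1.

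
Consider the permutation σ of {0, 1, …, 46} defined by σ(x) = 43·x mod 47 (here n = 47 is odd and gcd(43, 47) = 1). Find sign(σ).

Trace 42: π^k(42) = [42, 20, 14, 38, 36, 44, 12] for k=0..6.
π_43 has 2 disjoint cycles with lengths [46, 1] on {0,…,46}.
Σ(ℓ_i−1) = 47−2 = 45; sign = (−1)^45 = -1.
The Jacobi symbol (43|47) = -1 (Zolotarev) agrees.

-1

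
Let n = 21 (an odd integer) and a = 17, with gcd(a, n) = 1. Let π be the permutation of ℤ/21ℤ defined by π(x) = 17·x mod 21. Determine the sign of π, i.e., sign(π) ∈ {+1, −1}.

Orbit of 5 under x↦17x: [5, 1, 17, 16, 20, 4]… (length divides ord_21(17)).
π_17 has 5 disjoint cycles with lengths [6, 6, 6, 2, 1] on {0,…,20}.
5 cycles on 21: each ℓ→(−1)^(ℓ−1), product (−1)^16 = +1.

+1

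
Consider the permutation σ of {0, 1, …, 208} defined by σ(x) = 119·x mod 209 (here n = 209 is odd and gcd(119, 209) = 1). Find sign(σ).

+1

Start at x=58: 58 → 5 → 177 → 163 → 169 → 47 → 159 → … (one orbit).
Decompose π into cycles: lengths [45, 45, 45, 45, 9, 9, 5, 5, 1] (9 cycles, including the fixed point 0).
209 − 9 = 200 transpositions; sign(π) = (−1)^200 = +1.
The Jacobi symbol (119|209) = +1 (Zolotarev) agrees.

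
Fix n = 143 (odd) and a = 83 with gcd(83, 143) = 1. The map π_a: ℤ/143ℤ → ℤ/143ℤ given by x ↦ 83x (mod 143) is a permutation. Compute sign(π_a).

+1

Start at x=8: 8 → 92 → 57 → 12 → 138 → 14 → 18 → … (one orbit).
The orbit structure of x ↦ 83x mod 143: 11 orbits of sizes [20, 20, 20, 20, 20, 20, 10, 4, 4, 4, 1].
n − c = 143 − 11 = 132; sign = (−1)^132 = +1.
Via Zolotarev, sign(π_{83}) = (83|143) = +1.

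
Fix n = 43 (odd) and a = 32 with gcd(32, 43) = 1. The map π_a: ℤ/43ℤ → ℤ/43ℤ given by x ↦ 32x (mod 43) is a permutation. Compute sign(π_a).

-1

Start at x=21: 21 → 27 → 4 → 42 → 11 → 8 → 41 → … (one orbit).
4 cycles of lengths [14, 14, 14, 1].
4 cycles on 43: each ℓ→(−1)^(ℓ−1), product (−1)^39 = -1.
The Jacobi symbol (32|43) = -1 (Zolotarev) agrees.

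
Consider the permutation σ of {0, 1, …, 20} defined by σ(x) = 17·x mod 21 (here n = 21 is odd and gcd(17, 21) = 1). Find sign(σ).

Start at x=17: 17 → 16 → 20 → 4 → 5 → 1 → 17 (one orbit).
5 cycles of lengths [6, 6, 6, 2, 1].
5 cycles on 21: each ℓ→(−1)^(ℓ−1), product (−1)^16 = +1.

+1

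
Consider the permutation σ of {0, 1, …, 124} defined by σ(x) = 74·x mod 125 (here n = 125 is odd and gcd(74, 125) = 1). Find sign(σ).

Orbit of 1 under x↦74x: [1, 74, 101, 99, 76, 124, 51]… (length divides ord_125(74)).
Cycle lengths of π_74 on ℤ/125ℤ: [10, 10, 10, 10, 10, 10, 10, 10, 10, 10, 2, 2, 2, 2, 2, 2, 2, 2, 2, 2, 2, 2, 1]; 23 cycles in total.
n − c = 125 − 23 = 102; sign = (−1)^102 = +1.

+1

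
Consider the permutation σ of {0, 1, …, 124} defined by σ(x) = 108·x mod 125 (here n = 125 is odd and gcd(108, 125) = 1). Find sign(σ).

Orbit of 61 under x↦108x: [61, 88, 4, 57, 31, 98, 84]… (length divides ord_125(108)).
4 cycles of lengths [100, 20, 4, 1].
n − c = 125 − 4 = 121; sign = (−1)^121 = -1.
The Jacobi symbol (108|125) = -1 (Zolotarev) agrees.

-1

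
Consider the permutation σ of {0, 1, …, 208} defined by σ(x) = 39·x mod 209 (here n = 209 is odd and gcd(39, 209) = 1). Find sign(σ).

Trace 172: π^k(172) = [172, 20, 153, 115, 96, 191, 134] for k=0..6.
Cycle type of π: 10×19 + 1×19; total 38 cycles.
38 cycles on 209: each ℓ→(−1)^(ℓ−1), product (−1)^171 = -1.

-1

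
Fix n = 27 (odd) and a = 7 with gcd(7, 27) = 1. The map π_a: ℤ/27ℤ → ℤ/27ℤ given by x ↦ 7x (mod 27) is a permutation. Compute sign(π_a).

Trace 10: π^k(10) = [10, 16, 4, 1, 7, 22, 19] for k=0..6.
Cycle lengths of π_7 on ℤ/27ℤ: [9, 9, 3, 3, 1, 1, 1]; 7 cycles in total.
7 cycles on 27: each ℓ→(−1)^(ℓ−1), product (−1)^20 = +1.
(7|27)_J = +1 (Zolotarev's lemma cross-check).

+1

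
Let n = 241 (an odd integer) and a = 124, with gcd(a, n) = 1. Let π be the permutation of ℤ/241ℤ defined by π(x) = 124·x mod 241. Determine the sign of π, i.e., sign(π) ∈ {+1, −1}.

-1

Trace 6: π^k(6) = [6, 21, 194, 197, 87, 184, 162] for k=0..6.
4 cycles of lengths [80, 80, 80, 1].
sign(π) = (−1)^{n − #cycles} = (−1)^{241−4} = (−1)^237 = -1.
Check: (124/241) = -1 by Zolotarev.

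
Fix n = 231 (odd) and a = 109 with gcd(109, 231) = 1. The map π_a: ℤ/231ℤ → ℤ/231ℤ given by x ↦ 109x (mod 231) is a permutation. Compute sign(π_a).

-1

Trace 67: π^k(67) = [67, 142, 1, 109, 100, 43] for k=0..5.
54 cycles of lengths [6, 6, 6, 6, 6, 6, 6, 6, 6, 6, 6, 6, 6, 6, 6, 6, 6, 6, 6, 6, 6, 6, 6, 6, 6, 6, 6, 6, 6, 6, 3, 3, 3, 3, 3, 3, 2, 2, 2, 2, 2, 2, 2, 2, 2, 2, 2, 2, 2, 2, 2, 1, 1, 1].
With 54 cycles on 231 points, sign = (−1)^{231−54} = -1.
(109|231)_J = -1 (Zolotarev's lemma cross-check).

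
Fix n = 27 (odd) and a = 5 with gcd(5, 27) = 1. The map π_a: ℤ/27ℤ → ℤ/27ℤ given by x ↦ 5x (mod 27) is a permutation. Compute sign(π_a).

Start at x=8: 8 → 13 → 11 → 1 → 5 → 25 → 17 → … (one orbit).
4 cycles of lengths [18, 6, 2, 1].
Σ(ℓ_i−1) = 27−4 = 23; sign = (−1)^23 = -1.

-1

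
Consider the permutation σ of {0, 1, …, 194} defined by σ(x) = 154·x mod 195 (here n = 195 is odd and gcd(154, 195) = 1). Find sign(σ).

-1

Trace 154: π^k(154) = [154, 121, 109, 16, 124, 181, 184] for k=0..6.
Decompose π into cycles: lengths [12, 12, 12, 12, 12, 12, 12, 12, 12, 12, 12, 12, 12, 12, 12, 2, 2, 2, 2, 2, 2, 1, 1, 1] (24 cycles, including the fixed point 0).
n − c = 195 − 24 = 171; sign = (−1)^171 = -1.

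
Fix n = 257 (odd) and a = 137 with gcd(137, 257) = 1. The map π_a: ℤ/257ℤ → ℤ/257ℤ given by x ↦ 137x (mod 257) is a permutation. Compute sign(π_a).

+1

Start at x=8: 8 → 68 → 64 → 30 → 255 → 240 → 241 → … (one orbit).
Cycle type of π: 32×8 + 1; total 9 cycles.
9 cycles on 257: each ℓ→(−1)^(ℓ−1), product (−1)^248 = +1.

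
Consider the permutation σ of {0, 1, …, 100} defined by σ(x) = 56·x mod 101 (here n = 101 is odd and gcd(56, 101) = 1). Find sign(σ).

+1

Orbit of 5 under x↦56x: [5, 78, 25, 87, 24, 31, 19]… (length divides ord_101(56)).
The orbit structure of x ↦ 56x mod 101: 5 orbits of sizes [25, 25, 25, 25, 1].
101 − 5 = 96 transpositions; sign(π) = (−1)^96 = +1.
Zolotarev: (56|101) = +1, matching the cycle-count sign.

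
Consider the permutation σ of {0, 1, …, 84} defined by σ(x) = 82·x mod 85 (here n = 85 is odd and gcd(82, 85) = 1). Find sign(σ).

Start at x=1: 1 → 82 → 9 → 58 → 81 → 12 → 49 → … (one orbit).
7 cycles of lengths [16, 16, 16, 16, 16, 4, 1].
7 cycles on 85: each ℓ→(−1)^(ℓ−1), product (−1)^78 = +1.

+1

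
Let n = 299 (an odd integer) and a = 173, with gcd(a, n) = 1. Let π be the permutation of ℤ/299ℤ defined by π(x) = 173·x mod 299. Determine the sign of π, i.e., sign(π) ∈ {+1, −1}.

+1

Orbit of 101 under x↦173x: [101, 131, 238, 211, 25, 139, 127]… (length divides ord_299(173)).
Decompose π into cycles: lengths [66, 66, 66, 66, 11, 11, 6, 6, 1] (9 cycles, including the fixed point 0).
sign(π) = (−1)^{n − #cycles} = (−1)^{299−9} = (−1)^290 = +1.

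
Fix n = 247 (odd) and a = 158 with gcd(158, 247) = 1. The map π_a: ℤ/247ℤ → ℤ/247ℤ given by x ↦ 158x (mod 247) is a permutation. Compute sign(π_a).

-1

Trace 63: π^k(63) = [63, 74, 83, 23, 176, 144, 28] for k=0..6.
Cycle lengths of π_158 on ℤ/247ℤ: [36, 36, 36, 36, 36, 36, 12, 9, 9, 1]; 10 cycles in total.
247 − 10 = 237 transpositions; sign(π) = (−1)^237 = -1.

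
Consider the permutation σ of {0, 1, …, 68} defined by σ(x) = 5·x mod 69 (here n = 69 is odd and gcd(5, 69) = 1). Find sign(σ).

+1

Orbit of 5 under x↦5x: [5, 25, 56, 4, 20, 31, 17]… (length divides ord_69(5)).
The orbit structure of x ↦ 5x mod 69: 5 orbits of sizes [22, 22, 22, 2, 1].
69 − 5 = 64 transpositions; sign(π) = (−1)^64 = +1.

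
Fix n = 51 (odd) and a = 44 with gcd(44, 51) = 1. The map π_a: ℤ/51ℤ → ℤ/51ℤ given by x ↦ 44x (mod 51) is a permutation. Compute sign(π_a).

Start at x=41: 41 → 19 → 20 → 13 → 11 → 25 → 29 → … (one orbit).
The orbit structure of x ↦ 44x mod 51: 5 orbits of sizes [16, 16, 16, 2, 1].
Σ(ℓ_i−1) = 51−5 = 46; sign = (−1)^46 = +1.
Via Zolotarev, sign(π_{44}) = (44|51) = +1.

+1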